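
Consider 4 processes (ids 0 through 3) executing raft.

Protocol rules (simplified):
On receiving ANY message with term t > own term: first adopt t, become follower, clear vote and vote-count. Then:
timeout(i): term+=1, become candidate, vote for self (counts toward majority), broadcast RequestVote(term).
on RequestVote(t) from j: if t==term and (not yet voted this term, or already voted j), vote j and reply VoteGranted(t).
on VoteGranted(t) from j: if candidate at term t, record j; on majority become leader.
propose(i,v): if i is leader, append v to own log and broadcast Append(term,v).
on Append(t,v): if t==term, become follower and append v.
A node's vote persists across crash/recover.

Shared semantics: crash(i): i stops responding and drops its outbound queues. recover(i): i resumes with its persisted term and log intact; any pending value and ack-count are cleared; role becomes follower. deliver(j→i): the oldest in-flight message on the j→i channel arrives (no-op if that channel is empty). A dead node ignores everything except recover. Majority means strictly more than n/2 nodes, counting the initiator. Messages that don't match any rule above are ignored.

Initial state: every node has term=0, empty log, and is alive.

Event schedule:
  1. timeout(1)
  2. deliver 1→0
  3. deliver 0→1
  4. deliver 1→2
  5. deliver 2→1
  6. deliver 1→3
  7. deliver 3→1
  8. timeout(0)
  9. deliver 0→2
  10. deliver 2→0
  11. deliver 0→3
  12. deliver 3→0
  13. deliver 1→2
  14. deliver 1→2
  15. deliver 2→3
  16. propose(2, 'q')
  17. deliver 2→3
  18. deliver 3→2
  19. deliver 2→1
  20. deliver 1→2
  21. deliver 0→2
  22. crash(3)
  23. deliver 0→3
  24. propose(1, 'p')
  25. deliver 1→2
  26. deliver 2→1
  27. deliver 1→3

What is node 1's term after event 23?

after 1 — timeout(1): n1:cand/t1/[-]
after 2 — deliver 1→0: n0:foll/t1/[-]
after 3 — deliver 0→1: ·
after 4 — deliver 1→2: n2:foll/t1/[-]
after 5 — deliver 2→1: n1:lead/t1/[-]
after 6 — deliver 1→3: n3:foll/t1/[-]
after 7 — deliver 3→1: ·
after 8 — timeout(0): n0:cand/t2/[-]
after 9 — deliver 0→2: n2:foll/t2/[-]
after 10 — deliver 2→0: ·
after 11 — deliver 0→3: n3:foll/t2/[-]
after 12 — deliver 3→0: n0:lead/t2/[-]
after 13 — deliver 1→2: ·
after 14 — deliver 1→2: ·
after 15 — deliver 2→3: ·
after 16 — propose(2,'q'): ·
after 17 — deliver 2→3: ·
after 18 — deliver 3→2: ·
after 19 — deliver 2→1: ·
after 20 — deliver 1→2: ·
after 21 — deliver 0→2: ·
after 22 — crash(3): n3:✗foll/t2/[-]
after 23 — deliver 0→3: ·

1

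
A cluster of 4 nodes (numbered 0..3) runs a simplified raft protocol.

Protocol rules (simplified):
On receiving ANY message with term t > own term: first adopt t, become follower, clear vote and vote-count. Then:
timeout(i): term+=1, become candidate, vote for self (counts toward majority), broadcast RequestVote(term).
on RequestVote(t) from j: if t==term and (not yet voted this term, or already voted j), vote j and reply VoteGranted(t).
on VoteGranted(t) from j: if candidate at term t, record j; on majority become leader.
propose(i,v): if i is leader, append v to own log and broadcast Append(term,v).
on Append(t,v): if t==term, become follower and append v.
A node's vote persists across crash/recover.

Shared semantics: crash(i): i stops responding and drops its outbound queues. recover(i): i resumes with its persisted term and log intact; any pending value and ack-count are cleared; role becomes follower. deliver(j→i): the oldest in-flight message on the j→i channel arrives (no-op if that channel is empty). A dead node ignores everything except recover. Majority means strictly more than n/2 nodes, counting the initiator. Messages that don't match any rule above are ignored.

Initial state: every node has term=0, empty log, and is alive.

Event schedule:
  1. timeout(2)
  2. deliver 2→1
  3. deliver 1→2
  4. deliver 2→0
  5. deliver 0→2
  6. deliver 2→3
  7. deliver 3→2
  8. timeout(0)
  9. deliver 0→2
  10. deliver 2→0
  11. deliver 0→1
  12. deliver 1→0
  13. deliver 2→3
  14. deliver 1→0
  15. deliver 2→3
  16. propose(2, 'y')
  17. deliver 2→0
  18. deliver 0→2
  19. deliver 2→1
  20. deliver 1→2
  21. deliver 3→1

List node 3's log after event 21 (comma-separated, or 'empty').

step 1 timeout(2): 2={cand,t=1,log=-}
step 2 deliver 2→1: 1={foll,t=1,log=-}
step 3 deliver 1→2: —
step 4 deliver 2→0: 0={foll,t=1,log=-}
step 5 deliver 0→2: 2={lead,t=1,log=-}
step 6 deliver 2→3: 3={foll,t=1,log=-}
step 7 deliver 3→2: —
step 8 timeout(0): 0={cand,t=2,log=-}
step 9 deliver 0→2: 2={foll,t=2,log=-}
step 10 deliver 2→0: —
step 11 deliver 0→1: 1={foll,t=2,log=-}
step 12 deliver 1→0: 0={lead,t=2,log=-}
step 13 deliver 2→3: —
step 14 deliver 1→0: —
step 15 deliver 2→3: —
step 16 propose(2,'y'): —
step 17 deliver 2→0: —
step 18 deliver 0→2: —
step 19 deliver 2→1: —
step 20 deliver 1→2: —
step 21 deliver 3→1: —

empty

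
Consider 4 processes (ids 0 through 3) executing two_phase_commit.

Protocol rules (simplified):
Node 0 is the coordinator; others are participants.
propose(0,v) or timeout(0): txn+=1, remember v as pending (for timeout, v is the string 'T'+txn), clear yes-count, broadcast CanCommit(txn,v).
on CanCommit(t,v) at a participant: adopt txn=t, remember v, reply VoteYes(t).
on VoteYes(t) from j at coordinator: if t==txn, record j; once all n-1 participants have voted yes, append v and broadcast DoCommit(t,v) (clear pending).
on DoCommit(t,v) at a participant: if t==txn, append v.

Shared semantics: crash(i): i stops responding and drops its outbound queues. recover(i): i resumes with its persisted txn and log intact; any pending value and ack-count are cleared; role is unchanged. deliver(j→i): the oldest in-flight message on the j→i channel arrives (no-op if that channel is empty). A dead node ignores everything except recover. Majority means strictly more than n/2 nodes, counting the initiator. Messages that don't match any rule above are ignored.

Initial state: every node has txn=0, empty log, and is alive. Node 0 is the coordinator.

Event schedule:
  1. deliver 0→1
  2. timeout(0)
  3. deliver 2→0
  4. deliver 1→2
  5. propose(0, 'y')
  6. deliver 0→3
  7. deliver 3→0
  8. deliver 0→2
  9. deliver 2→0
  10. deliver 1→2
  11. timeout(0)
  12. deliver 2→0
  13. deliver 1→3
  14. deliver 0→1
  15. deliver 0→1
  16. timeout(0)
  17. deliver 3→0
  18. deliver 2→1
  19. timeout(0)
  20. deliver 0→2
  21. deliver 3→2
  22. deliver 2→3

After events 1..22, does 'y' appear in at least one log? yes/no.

no

[1] deliver 0→1 → ∅
[2] timeout(0) → N0(coor t1 [-])
[3] deliver 2→0 → ∅
[4] deliver 1→2 → ∅
[5] propose(0,'y') → N0(coor t2 [-])
[6] deliver 0→3 → N3(part t1 [-])
[7] deliver 3→0 → ∅
[8] deliver 0→2 → N2(part t1 [-])
[9] deliver 2→0 → ∅
[10] deliver 1→2 → ∅
[11] timeout(0) → N0(coor t3 [-])
[12] deliver 2→0 → ∅
[13] deliver 1→3 → ∅
[14] deliver 0→1 → N1(part t1 [-])
[15] deliver 0→1 → N1(part t2 [-])
[16] timeout(0) → N0(coor t4 [-])
[17] deliver 3→0 → ∅
[18] deliver 2→1 → ∅
[19] timeout(0) → N0(coor t5 [-])
[20] deliver 0→2 → N2(part t2 [-])
[21] deliver 3→2 → ∅
[22] deliver 2→3 → ∅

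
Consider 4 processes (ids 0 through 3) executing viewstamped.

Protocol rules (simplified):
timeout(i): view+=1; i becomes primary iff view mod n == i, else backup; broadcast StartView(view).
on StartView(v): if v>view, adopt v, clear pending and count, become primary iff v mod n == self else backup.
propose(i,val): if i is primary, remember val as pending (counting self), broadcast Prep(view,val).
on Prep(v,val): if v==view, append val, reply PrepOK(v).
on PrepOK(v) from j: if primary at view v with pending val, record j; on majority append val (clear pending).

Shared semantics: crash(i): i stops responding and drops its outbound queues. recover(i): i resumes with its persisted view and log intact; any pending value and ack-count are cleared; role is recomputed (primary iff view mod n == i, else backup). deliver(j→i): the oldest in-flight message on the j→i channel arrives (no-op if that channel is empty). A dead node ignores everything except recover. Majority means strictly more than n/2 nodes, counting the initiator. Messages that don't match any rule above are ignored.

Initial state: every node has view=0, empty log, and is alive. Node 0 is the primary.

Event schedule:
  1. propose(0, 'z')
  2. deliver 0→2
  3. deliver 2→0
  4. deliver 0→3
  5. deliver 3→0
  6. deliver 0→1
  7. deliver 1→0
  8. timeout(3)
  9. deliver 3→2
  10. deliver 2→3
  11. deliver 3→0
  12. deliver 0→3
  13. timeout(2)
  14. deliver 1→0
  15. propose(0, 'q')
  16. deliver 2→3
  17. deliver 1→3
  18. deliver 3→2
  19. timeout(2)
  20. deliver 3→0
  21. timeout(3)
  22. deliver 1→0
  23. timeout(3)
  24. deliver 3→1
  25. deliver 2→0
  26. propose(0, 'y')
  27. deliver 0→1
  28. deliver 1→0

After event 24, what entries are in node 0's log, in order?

z

step 1 propose(0,'z'): —
step 2 deliver 0→2: 2={back,v=0,log=z}
step 3 deliver 2→0: —
step 4 deliver 0→3: 3={back,v=0,log=z}
step 5 deliver 3→0: 0={prim,v=0,log=z}
step 6 deliver 0→1: 1={back,v=0,log=z}
step 7 deliver 1→0: —
step 8 timeout(3): 3={back,v=1,log=z}
step 9 deliver 3→2: 2={back,v=1,log=z}
step 10 deliver 2→3: —
step 11 deliver 3→0: 0={back,v=1,log=z}
step 12 deliver 0→3: —
step 13 timeout(2): 2={prim,v=2,log=z}
step 14 deliver 1→0: —
step 15 propose(0,'q'): —
step 16 deliver 2→3: 3={back,v=2,log=z}
step 17 deliver 1→3: —
step 18 deliver 3→2: —
step 19 timeout(2): 2={back,v=3,log=z}
step 20 deliver 3→0: —
step 21 timeout(3): 3={prim,v=3,log=z}
step 22 deliver 1→0: —
step 23 timeout(3): 3={back,v=4,log=z}
step 24 deliver 3→1: 1={prim,v=1,log=z}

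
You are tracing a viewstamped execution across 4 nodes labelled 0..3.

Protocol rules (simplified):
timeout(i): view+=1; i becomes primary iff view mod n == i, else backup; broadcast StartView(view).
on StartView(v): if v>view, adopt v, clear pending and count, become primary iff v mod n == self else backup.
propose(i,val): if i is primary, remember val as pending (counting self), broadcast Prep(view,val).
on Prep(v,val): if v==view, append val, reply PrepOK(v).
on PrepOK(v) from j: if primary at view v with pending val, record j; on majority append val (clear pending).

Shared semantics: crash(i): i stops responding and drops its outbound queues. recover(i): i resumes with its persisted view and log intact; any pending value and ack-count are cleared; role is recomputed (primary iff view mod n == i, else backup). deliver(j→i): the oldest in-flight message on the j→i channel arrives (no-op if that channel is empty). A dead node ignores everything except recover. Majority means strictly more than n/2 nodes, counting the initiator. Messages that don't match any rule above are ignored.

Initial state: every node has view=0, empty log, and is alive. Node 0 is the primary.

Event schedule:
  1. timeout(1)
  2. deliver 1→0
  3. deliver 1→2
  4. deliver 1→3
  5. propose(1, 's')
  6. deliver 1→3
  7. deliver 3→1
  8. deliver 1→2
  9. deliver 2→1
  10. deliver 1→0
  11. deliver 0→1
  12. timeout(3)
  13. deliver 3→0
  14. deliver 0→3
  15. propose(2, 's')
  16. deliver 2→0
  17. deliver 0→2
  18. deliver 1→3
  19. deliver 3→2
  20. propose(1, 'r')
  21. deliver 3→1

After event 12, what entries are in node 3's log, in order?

[1] timeout(1) → N1(prim v1 [-])
[2] deliver 1→0 → N0(back v1 [-])
[3] deliver 1→2 → N2(back v1 [-])
[4] deliver 1→3 → N3(back v1 [-])
[5] propose(1,'s') → ∅
[6] deliver 1→3 → N3(back v1 [s])
[7] deliver 3→1 → ∅
[8] deliver 1→2 → N2(back v1 [s])
[9] deliver 2→1 → N1(prim v1 [s])
[10] deliver 1→0 → N0(back v1 [s])
[11] deliver 0→1 → ∅
[12] timeout(3) → N3(back v2 [s])

s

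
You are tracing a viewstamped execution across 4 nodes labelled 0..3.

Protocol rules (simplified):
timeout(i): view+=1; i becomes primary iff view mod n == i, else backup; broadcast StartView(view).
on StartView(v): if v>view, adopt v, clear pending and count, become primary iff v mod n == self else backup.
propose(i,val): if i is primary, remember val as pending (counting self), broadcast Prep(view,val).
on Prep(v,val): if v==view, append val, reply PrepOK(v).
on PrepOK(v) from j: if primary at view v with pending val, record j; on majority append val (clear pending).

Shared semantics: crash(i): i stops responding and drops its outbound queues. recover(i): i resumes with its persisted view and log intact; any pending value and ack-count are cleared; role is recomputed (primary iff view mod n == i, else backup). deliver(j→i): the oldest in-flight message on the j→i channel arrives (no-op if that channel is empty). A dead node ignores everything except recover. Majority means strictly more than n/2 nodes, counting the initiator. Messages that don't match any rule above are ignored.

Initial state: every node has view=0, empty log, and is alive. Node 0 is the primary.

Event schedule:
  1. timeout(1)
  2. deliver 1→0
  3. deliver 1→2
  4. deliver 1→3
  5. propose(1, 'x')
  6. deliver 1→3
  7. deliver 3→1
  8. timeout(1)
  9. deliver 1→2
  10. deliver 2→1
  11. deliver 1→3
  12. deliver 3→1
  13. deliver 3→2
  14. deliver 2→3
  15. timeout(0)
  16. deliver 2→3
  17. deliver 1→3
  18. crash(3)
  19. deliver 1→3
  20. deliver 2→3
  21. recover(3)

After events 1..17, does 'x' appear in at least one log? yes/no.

yes

e1 timeout(1): 1[prim,v=1,-]
e2 deliver 1→0: 0[back,v=1,-]
e3 deliver 1→2: 2[back,v=1,-]
e4 deliver 1→3: 3[back,v=1,-]
e5 propose(1,'x'): ·
e6 deliver 1→3: 3[back,v=1,x]
e7 deliver 3→1: ·
e8 timeout(1): 1[back,v=2,-]
e9 deliver 1→2: 2[back,v=1,x]
e10 deliver 2→1: ·
e11 deliver 1→3: 3[back,v=2,x]
e12 deliver 3→1: ·
e13 deliver 3→2: ·
e14 deliver 2→3: ·
e15 timeout(0): 0[back,v=2,-]
e16 deliver 2→3: ·
e17 deliver 1→3: ·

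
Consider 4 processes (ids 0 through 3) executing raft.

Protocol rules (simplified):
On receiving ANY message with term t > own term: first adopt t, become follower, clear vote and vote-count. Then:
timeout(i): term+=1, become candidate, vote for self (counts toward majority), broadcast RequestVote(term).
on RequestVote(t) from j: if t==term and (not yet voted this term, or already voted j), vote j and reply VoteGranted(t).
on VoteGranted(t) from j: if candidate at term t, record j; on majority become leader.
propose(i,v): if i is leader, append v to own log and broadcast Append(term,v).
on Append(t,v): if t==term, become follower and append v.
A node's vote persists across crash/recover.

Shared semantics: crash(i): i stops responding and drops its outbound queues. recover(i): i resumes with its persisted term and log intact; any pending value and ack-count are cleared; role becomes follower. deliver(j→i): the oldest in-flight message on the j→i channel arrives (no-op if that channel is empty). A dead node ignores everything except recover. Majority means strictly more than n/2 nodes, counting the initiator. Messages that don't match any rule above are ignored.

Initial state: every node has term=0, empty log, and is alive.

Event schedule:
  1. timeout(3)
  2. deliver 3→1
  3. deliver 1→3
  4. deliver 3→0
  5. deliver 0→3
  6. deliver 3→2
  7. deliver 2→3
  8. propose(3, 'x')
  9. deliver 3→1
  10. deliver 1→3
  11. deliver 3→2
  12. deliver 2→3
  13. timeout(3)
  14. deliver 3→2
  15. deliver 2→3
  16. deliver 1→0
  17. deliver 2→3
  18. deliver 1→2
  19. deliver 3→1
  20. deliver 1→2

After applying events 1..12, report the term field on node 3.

1. timeout(3):  <3:cand t1 ->
2. deliver 3→1:  <1:foll t1 ->
3. deliver 1→3:  nop
4. deliver 3→0:  <0:foll t1 ->
5. deliver 0→3:  <3:lead t1 ->
6. deliver 3→2:  <2:foll t1 ->
7. deliver 2→3:  nop
8. propose(3,'x'):  <3:lead t1 x>
9. deliver 3→1:  <1:foll t1 x>
10. deliver 1→3:  nop
11. deliver 3→2:  <2:foll t1 x>
12. deliver 2→3:  nop

1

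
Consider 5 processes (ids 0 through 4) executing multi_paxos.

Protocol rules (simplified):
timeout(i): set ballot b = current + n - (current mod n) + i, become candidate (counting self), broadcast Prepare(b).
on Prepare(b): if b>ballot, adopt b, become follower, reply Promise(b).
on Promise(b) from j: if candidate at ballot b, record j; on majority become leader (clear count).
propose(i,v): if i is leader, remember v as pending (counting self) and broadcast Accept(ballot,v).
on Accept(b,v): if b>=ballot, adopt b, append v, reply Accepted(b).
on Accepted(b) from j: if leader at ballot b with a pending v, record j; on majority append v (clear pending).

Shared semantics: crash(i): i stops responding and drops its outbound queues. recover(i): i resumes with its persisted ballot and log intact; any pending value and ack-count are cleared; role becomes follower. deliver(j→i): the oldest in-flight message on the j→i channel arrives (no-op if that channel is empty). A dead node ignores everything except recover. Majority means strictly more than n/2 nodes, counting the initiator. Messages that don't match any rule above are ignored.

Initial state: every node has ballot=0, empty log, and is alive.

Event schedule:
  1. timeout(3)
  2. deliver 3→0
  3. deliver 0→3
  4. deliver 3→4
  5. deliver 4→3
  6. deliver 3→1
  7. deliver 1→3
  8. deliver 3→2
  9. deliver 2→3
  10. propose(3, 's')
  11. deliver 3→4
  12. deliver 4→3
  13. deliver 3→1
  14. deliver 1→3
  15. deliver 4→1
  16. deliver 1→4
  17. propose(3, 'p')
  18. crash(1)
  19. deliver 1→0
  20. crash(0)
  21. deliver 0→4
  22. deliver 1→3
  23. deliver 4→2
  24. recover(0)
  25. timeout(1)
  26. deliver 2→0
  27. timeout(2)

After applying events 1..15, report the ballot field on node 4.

1. timeout(3):  <3:cand b8 ->
2. deliver 3→0:  <0:foll b8 ->
3. deliver 0→3:  nop
4. deliver 3→4:  <4:foll b8 ->
5. deliver 4→3:  <3:lead b8 ->
6. deliver 3→1:  <1:foll b8 ->
7. deliver 1→3:  nop
8. deliver 3→2:  <2:foll b8 ->
9. deliver 2→3:  nop
10. propose(3,'s'):  nop
11. deliver 3→4:  <4:foll b8 s>
12. deliver 4→3:  nop
13. deliver 3→1:  <1:foll b8 s>
14. deliver 1→3:  <3:lead b8 s>
15. deliver 4→1:  nop

8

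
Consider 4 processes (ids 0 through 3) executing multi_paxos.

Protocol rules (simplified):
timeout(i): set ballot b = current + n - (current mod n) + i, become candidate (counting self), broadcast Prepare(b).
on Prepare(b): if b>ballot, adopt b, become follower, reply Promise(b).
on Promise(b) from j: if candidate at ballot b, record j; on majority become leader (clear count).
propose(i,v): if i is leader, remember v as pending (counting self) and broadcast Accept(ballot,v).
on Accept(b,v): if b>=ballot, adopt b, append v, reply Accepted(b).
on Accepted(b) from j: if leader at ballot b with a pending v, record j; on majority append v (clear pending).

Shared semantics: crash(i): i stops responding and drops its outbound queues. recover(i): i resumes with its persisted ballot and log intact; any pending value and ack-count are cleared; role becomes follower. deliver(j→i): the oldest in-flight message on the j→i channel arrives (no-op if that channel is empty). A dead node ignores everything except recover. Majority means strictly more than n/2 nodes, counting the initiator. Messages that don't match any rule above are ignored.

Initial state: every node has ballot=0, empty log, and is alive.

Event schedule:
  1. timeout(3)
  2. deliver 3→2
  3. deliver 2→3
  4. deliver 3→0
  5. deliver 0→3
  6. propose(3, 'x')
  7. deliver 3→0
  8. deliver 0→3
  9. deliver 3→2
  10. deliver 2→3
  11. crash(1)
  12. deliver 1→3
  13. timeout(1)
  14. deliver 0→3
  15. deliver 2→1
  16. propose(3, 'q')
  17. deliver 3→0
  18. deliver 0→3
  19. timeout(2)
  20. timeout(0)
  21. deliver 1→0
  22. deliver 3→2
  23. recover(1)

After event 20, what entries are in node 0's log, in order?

[1] timeout(3) → N3(cand b7 [-])
[2] deliver 3→2 → N2(foll b7 [-])
[3] deliver 2→3 → ∅
[4] deliver 3→0 → N0(foll b7 [-])
[5] deliver 0→3 → N3(lead b7 [-])
[6] propose(3,'x') → ∅
[7] deliver 3→0 → N0(foll b7 [x])
[8] deliver 0→3 → ∅
[9] deliver 3→2 → N2(foll b7 [x])
[10] deliver 2→3 → N3(lead b7 [x])
[11] crash(1) → N1(✗foll b0 [-])
[12] deliver 1→3 → ∅
[13] timeout(1) → ∅
[14] deliver 0→3 → ∅
[15] deliver 2→1 → ∅
[16] propose(3,'q') → ∅
[17] deliver 3→0 → N0(foll b7 [x,q])
[18] deliver 0→3 → ∅
[19] timeout(2) → N2(cand b10 [x])
[20] timeout(0) → N0(cand b8 [x,q])

x,q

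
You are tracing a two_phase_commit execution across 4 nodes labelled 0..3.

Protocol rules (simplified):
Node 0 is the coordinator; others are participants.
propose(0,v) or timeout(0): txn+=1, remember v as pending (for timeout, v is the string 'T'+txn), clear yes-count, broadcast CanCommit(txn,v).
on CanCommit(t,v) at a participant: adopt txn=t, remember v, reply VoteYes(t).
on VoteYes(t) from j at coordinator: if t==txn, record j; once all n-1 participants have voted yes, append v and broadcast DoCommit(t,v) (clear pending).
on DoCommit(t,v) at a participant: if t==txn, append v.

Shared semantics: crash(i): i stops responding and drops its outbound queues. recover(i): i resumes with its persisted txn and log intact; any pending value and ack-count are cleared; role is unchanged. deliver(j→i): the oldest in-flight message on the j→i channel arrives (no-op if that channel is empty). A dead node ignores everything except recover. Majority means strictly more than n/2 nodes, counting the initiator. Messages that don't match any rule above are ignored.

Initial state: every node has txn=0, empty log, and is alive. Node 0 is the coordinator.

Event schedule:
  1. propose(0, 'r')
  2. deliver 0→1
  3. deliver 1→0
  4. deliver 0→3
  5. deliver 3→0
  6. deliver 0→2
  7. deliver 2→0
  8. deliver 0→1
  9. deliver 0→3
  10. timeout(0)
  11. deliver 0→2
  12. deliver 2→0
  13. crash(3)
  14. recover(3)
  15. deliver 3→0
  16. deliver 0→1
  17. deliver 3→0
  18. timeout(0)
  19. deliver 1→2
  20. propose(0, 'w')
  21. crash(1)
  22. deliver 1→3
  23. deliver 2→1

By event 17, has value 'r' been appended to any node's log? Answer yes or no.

1. propose(0,'r'):  <0:coor t1 ->
2. deliver 0→1:  <1:part t1 ->
3. deliver 1→0:  nop
4. deliver 0→3:  <3:part t1 ->
5. deliver 3→0:  nop
6. deliver 0→2:  <2:part t1 ->
7. deliver 2→0:  <0:coor t1 r>
8. deliver 0→1:  <1:part t1 r>
9. deliver 0→3:  <3:part t1 r>
10. timeout(0):  <0:coor t2 r>
11. deliver 0→2:  <2:part t1 r>
12. deliver 2→0:  nop
13. crash(3):  <3:✗part t1 r>
14. recover(3):  <3:part t1 r>
15. deliver 3→0:  nop
16. deliver 0→1:  <1:part t2 r>
17. deliver 3→0:  nop

yes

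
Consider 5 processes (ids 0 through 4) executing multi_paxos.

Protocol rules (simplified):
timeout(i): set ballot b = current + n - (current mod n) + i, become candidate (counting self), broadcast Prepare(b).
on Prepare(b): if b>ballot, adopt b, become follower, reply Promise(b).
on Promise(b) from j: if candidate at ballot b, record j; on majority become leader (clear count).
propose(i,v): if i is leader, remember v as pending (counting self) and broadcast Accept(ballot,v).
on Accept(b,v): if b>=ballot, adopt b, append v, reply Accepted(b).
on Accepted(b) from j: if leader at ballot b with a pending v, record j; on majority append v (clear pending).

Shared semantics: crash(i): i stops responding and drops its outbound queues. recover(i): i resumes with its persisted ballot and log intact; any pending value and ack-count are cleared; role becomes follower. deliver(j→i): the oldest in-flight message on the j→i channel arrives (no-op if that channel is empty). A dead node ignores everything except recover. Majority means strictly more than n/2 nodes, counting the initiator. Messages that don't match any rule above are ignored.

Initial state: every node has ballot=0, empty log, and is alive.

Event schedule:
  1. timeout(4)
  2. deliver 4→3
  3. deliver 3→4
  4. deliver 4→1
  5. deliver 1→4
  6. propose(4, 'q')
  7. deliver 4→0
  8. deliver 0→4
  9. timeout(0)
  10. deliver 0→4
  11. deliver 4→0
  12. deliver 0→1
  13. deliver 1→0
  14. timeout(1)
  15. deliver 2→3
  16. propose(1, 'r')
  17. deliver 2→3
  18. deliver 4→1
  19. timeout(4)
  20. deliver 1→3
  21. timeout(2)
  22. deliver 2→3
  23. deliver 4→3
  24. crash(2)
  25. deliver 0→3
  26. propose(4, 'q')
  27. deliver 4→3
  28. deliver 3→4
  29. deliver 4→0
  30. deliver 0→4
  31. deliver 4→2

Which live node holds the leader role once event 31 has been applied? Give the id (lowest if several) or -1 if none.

0

1. timeout(4):  <4:cand b9 ->
2. deliver 4→3:  <3:foll b9 ->
3. deliver 3→4:  nop
4. deliver 4→1:  <1:foll b9 ->
5. deliver 1→4:  <4:lead b9 ->
6. propose(4,'q'):  nop
7. deliver 4→0:  <0:foll b9 ->
8. deliver 0→4:  nop
9. timeout(0):  <0:cand b10 ->
10. deliver 0→4:  <4:foll b10 ->
11. deliver 4→0:  nop
12. deliver 0→1:  <1:foll b10 ->
13. deliver 1→0:  nop
14. timeout(1):  <1:cand b16 ->
15. deliver 2→3:  nop
16. propose(1,'r'):  nop
17. deliver 2→3:  nop
18. deliver 4→1:  nop
19. timeout(4):  <4:cand b19 ->
20. deliver 1→3:  <3:foll b16 ->
21. timeout(2):  <2:cand b7 ->
22. deliver 2→3:  nop
23. deliver 4→3:  nop
24. crash(2):  <2:✗cand b7 ->
25. deliver 0→3:  nop
26. propose(4,'q'):  nop
27. deliver 4→3:  <3:foll b19 ->
28. deliver 3→4:  nop
29. deliver 4→0:  <0:lead b10 ->
30. deliver 0→4:  nop
31. deliver 4→2:  nop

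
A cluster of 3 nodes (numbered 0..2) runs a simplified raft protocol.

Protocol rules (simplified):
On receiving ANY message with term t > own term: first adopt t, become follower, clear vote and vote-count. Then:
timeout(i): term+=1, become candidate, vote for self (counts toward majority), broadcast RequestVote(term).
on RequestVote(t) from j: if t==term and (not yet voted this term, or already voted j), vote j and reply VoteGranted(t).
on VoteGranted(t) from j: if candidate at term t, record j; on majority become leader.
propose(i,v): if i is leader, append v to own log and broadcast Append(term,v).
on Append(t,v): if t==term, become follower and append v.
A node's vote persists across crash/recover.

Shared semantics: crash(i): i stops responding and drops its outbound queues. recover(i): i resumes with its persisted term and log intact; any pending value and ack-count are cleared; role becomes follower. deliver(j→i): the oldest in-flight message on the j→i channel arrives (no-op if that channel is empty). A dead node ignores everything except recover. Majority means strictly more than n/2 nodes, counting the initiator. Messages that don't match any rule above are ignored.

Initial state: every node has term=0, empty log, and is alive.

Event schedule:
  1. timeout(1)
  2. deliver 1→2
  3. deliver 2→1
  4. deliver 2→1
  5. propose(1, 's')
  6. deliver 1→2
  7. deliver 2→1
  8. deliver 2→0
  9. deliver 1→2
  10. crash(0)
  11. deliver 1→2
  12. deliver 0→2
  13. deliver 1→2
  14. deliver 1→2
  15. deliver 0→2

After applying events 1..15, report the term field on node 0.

step 1 timeout(1): 1={cand,t=1,log=-}
step 2 deliver 1→2: 2={foll,t=1,log=-}
step 3 deliver 2→1: 1={lead,t=1,log=-}
step 4 deliver 2→1: —
step 5 propose(1,'s'): 1={lead,t=1,log=s}
step 6 deliver 1→2: 2={foll,t=1,log=s}
step 7 deliver 2→1: —
step 8 deliver 2→0: —
step 9 deliver 1→2: —
step 10 crash(0): 0={✗foll,t=0,log=-}
step 11 deliver 1→2: —
step 12 deliver 0→2: —
step 13 deliver 1→2: —
step 14 deliver 1→2: —
step 15 deliver 0→2: —

0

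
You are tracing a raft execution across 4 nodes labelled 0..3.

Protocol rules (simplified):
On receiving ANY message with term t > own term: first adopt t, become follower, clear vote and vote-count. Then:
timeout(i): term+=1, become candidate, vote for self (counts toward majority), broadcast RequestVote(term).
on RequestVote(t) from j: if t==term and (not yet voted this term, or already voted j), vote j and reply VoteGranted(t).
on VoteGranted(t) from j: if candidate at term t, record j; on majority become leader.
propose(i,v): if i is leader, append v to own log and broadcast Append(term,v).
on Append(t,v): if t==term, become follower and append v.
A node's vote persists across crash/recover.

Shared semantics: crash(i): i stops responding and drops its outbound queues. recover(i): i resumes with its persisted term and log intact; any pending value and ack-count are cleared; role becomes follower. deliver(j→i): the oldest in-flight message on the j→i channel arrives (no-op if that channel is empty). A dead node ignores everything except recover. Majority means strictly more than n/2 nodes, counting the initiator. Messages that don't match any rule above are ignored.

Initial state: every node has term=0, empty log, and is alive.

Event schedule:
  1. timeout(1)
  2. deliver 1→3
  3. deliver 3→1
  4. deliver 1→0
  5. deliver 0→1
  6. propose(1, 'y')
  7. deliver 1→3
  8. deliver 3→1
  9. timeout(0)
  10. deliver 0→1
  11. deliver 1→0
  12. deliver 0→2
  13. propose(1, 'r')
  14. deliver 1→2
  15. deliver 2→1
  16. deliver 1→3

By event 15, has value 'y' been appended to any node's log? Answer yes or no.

step 1 timeout(1): 1={cand,t=1,log=-}
step 2 deliver 1→3: 3={foll,t=1,log=-}
step 3 deliver 3→1: —
step 4 deliver 1→0: 0={foll,t=1,log=-}
step 5 deliver 0→1: 1={lead,t=1,log=-}
step 6 propose(1,'y'): 1={lead,t=1,log=y}
step 7 deliver 1→3: 3={foll,t=1,log=y}
step 8 deliver 3→1: —
step 9 timeout(0): 0={cand,t=2,log=-}
step 10 deliver 0→1: 1={foll,t=2,log=y}
step 11 deliver 1→0: —
step 12 deliver 0→2: 2={foll,t=2,log=-}
step 13 propose(1,'r'): —
step 14 deliver 1→2: —
step 15 deliver 2→1: —

yes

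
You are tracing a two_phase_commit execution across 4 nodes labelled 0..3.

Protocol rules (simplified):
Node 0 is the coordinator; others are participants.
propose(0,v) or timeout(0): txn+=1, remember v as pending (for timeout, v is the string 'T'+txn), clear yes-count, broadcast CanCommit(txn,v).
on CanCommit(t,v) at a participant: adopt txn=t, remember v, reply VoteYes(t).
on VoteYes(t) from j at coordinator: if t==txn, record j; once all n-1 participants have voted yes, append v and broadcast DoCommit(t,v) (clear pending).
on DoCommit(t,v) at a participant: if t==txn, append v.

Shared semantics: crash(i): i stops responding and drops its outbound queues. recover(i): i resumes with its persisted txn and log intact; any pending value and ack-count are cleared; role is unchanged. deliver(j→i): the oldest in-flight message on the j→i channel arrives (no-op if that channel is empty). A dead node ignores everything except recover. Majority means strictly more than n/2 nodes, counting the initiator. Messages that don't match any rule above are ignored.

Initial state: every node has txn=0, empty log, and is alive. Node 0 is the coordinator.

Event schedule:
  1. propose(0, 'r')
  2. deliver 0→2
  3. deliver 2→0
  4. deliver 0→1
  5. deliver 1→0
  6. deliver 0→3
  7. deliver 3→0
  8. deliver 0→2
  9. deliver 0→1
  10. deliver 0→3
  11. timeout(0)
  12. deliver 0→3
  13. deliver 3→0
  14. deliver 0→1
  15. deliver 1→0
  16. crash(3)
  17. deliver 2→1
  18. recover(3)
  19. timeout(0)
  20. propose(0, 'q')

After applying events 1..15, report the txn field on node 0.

e1 propose(0,'r'): 0[coor,t=1,-]
e2 deliver 0→2: 2[part,t=1,-]
e3 deliver 2→0: ·
e4 deliver 0→1: 1[part,t=1,-]
e5 deliver 1→0: ·
e6 deliver 0→3: 3[part,t=1,-]
e7 deliver 3→0: 0[coor,t=1,r]
e8 deliver 0→2: 2[part,t=1,r]
e9 deliver 0→1: 1[part,t=1,r]
e10 deliver 0→3: 3[part,t=1,r]
e11 timeout(0): 0[coor,t=2,r]
e12 deliver 0→3: 3[part,t=2,r]
e13 deliver 3→0: ·
e14 deliver 0→1: 1[part,t=2,r]
e15 deliver 1→0: ·

2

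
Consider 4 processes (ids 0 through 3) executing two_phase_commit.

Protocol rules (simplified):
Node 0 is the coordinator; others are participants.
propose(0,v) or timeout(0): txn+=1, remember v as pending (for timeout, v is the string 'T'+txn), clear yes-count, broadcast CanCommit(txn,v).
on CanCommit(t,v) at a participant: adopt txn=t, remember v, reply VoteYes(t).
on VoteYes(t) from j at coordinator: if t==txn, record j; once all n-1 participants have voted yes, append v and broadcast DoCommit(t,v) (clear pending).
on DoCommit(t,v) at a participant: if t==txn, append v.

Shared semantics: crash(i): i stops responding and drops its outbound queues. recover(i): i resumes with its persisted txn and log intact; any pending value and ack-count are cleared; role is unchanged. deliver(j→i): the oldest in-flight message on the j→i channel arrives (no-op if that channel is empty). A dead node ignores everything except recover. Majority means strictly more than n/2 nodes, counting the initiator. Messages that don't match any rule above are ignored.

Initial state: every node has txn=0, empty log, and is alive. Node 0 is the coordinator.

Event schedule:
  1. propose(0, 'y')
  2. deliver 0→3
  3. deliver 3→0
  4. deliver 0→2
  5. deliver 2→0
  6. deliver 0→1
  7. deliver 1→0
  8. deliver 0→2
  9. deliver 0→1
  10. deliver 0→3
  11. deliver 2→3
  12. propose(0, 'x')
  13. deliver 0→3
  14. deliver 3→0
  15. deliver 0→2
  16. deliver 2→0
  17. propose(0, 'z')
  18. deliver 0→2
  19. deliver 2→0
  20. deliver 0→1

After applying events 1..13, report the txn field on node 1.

e1 propose(0,'y'): 0[coor,t=1,-]
e2 deliver 0→3: 3[part,t=1,-]
e3 deliver 3→0: ·
e4 deliver 0→2: 2[part,t=1,-]
e5 deliver 2→0: ·
e6 deliver 0→1: 1[part,t=1,-]
e7 deliver 1→0: 0[coor,t=1,y]
e8 deliver 0→2: 2[part,t=1,y]
e9 deliver 0→1: 1[part,t=1,y]
e10 deliver 0→3: 3[part,t=1,y]
e11 deliver 2→3: ·
e12 propose(0,'x'): 0[coor,t=2,y]
e13 deliver 0→3: 3[part,t=2,y]

1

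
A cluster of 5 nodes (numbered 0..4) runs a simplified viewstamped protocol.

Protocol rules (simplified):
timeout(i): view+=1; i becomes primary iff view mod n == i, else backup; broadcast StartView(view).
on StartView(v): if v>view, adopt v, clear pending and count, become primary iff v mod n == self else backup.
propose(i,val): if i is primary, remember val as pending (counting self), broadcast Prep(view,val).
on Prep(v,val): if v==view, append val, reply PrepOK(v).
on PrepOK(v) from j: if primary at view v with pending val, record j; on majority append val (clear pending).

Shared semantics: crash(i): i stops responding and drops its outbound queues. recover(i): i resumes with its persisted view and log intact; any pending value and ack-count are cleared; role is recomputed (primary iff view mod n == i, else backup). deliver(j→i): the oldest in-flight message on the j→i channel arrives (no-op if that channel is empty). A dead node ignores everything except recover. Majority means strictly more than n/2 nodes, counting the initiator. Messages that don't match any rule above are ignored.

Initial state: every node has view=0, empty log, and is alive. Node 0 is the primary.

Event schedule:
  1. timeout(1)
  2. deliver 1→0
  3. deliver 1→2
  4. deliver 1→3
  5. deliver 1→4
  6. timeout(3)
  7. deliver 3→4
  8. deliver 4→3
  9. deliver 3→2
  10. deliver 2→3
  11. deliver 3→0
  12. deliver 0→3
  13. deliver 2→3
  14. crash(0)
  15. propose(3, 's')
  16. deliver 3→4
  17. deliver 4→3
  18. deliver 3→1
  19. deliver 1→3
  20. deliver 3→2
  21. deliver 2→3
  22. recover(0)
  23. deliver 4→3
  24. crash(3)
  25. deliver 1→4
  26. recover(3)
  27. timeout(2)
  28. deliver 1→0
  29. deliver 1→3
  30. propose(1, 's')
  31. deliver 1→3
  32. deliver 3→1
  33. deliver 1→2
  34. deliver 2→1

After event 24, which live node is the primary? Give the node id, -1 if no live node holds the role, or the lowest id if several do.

e1 timeout(1): 1[prim,v=1,-]
e2 deliver 1→0: 0[back,v=1,-]
e3 deliver 1→2: 2[back,v=1,-]
e4 deliver 1→3: 3[back,v=1,-]
e5 deliver 1→4: 4[back,v=1,-]
e6 timeout(3): 3[back,v=2,-]
e7 deliver 3→4: 4[back,v=2,-]
e8 deliver 4→3: ·
e9 deliver 3→2: 2[prim,v=2,-]
e10 deliver 2→3: ·
e11 deliver 3→0: 0[back,v=2,-]
e12 deliver 0→3: ·
e13 deliver 2→3: ·
e14 crash(0): 0[✗back,v=2,-]
e15 propose(3,'s'): ·
e16 deliver 3→4: ·
e17 deliver 4→3: ·
e18 deliver 3→1: 1[back,v=2,-]
e19 deliver 1→3: ·
e20 deliver 3→2: ·
e21 deliver 2→3: ·
e22 recover(0): 0[back,v=2,-]
e23 deliver 4→3: ·
e24 crash(3): 3[✗back,v=2,-]

2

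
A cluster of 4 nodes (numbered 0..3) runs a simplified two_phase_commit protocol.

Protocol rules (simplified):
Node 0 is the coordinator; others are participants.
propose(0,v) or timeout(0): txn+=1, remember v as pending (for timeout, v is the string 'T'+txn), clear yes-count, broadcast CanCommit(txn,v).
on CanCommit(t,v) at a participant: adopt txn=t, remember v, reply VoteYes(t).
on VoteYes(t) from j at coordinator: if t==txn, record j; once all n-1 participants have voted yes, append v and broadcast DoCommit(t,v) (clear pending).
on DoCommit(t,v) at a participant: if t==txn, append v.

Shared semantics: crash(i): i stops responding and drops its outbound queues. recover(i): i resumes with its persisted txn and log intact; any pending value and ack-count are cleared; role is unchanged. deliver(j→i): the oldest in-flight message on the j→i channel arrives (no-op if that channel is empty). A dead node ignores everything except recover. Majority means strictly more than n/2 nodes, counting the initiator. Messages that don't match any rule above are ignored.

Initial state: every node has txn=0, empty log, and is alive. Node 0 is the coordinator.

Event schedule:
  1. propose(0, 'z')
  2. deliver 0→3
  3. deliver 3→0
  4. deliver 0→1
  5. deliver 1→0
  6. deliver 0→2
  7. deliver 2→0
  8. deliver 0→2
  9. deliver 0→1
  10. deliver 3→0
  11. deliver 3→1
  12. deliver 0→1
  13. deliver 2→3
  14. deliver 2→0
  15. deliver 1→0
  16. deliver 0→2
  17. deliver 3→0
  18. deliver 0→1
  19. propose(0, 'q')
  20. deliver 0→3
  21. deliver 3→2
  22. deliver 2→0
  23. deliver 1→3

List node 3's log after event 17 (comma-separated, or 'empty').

after 1 — propose(0,'z'): n0:coor/t1/[-]
after 2 — deliver 0→3: n3:part/t1/[-]
after 3 — deliver 3→0: ·
after 4 — deliver 0→1: n1:part/t1/[-]
after 5 — deliver 1→0: ·
after 6 — deliver 0→2: n2:part/t1/[-]
after 7 — deliver 2→0: n0:coor/t1/[z]
after 8 — deliver 0→2: n2:part/t1/[z]
after 9 — deliver 0→1: n1:part/t1/[z]
after 10 — deliver 3→0: ·
after 11 — deliver 3→1: ·
after 12 — deliver 0→1: ·
after 13 — deliver 2→3: ·
after 14 — deliver 2→0: ·
after 15 — deliver 1→0: ·
after 16 — deliver 0→2: ·
after 17 — deliver 3→0: ·

empty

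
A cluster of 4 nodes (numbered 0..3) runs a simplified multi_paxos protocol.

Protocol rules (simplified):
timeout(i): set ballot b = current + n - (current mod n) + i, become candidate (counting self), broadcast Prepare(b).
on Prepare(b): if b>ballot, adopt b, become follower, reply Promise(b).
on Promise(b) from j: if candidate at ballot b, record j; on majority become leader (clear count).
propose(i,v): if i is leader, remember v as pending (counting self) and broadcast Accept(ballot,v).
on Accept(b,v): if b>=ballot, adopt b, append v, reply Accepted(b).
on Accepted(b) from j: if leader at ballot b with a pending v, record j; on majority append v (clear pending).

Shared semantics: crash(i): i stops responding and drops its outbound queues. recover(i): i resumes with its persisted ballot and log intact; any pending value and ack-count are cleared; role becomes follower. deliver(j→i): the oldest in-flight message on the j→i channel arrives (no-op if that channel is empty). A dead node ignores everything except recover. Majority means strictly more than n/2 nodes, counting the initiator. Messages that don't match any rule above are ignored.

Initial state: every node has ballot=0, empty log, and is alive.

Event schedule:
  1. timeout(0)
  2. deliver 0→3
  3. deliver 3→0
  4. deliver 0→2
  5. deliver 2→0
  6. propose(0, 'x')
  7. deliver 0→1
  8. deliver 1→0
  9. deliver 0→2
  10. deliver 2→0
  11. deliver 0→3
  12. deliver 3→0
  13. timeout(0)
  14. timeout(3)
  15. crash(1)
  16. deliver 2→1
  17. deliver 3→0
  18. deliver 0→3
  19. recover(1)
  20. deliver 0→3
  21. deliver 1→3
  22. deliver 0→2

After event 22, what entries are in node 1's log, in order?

empty

1. timeout(0):  <0:cand b4 ->
2. deliver 0→3:  <3:foll b4 ->
3. deliver 3→0:  nop
4. deliver 0→2:  <2:foll b4 ->
5. deliver 2→0:  <0:lead b4 ->
6. propose(0,'x'):  nop
7. deliver 0→1:  <1:foll b4 ->
8. deliver 1→0:  nop
9. deliver 0→2:  <2:foll b4 x>
10. deliver 2→0:  nop
11. deliver 0→3:  <3:foll b4 x>
12. deliver 3→0:  <0:lead b4 x>
13. timeout(0):  <0:cand b8 x>
14. timeout(3):  <3:cand b11 x>
15. crash(1):  <1:✗foll b4 ->
16. deliver 2→1:  nop
17. deliver 3→0:  <0:foll b11 x>
18. deliver 0→3:  nop
19. recover(1):  <1:foll b4 ->
20. deliver 0→3:  nop
21. deliver 1→3:  nop
22. deliver 0→2:  <2:foll b8 x>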